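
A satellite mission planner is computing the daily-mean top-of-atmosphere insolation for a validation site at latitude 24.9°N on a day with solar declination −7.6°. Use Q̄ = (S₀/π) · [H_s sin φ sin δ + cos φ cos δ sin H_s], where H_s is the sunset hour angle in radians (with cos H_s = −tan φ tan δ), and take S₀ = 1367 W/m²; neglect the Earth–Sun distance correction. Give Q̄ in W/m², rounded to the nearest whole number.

354 W/m²

The sunset hour angle satisfies cos H_s = −tan φ tan δ = 0.0619, giving H_s = 86.45°. In radians, H_s = 1.5088.
H_s sin φ sin δ = 1.5088 × 0.4210 × -0.1323 = -0.0840.
cos φ cos δ sin H_s = 0.9070 × 0.9912 × 0.9981 = 0.8973.
Q̄ = (1367/π) × (-0.0840 + 0.8973) = 435.13 × 0.8133 = 353.89 W/m².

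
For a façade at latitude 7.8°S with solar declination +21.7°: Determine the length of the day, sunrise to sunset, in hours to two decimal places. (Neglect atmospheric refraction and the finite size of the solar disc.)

−tan φ tan δ = −(-0.1370)(0.3979) = 0.0545; H_s = arccos(0.0545) = 86.88°.
Day length = 2 H_s / 15° h⁻¹ = 173.76° / 15 = 11.584 h.

11.58 hours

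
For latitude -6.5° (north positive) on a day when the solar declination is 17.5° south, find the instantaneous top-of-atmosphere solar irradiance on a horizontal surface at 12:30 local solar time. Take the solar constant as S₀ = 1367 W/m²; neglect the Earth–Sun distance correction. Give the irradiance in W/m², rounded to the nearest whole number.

Hour angle H = 15° × (12.5 − 12) = 7.50°.
cos θ_z = sin(-6.5°) sin(-17.5°) + cos(-6.5°) cos(-17.5°) cos(7.50°) = 0.0340 + 0.9395 = 0.9735.
Top-of-atmosphere irradiance = S₀ cos θ_z = 1367 × 0.9735 = 1330.77 W/m².

1331 W/m²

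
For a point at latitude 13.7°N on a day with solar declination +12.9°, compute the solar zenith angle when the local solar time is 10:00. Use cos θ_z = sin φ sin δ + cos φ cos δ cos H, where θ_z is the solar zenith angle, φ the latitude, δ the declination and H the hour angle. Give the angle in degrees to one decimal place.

Hour angle H = 15° × (10 − 12) = -30.00°.
With φ = 13.7°, δ = 12.9°, H = -30.00°: sin φ sin δ = 0.0529, cos φ cos δ cos H = 0.8202, so cos θ_z = 0.8731.
θ_z = arccos(0.8731) = 29.18°.

29.2°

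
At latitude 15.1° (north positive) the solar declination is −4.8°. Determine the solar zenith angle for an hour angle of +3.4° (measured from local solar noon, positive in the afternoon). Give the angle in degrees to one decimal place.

With φ = 15.1°, δ = -4.8°, H = 3.40°: sin φ sin δ = -0.0218, cos φ cos δ cos H = 0.9604, so cos θ_z = 0.9386.
θ_z = arccos(0.9386) = 20.18°.

20.2°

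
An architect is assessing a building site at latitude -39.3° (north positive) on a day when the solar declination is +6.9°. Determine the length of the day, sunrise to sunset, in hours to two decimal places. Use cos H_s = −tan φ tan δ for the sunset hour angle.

The sunset hour angle satisfies cos H_s = −tan φ tan δ = 0.0990, giving H_s = 84.32°.
Day length = 2 H_s / 15° h⁻¹ = 168.64° / 15 = 11.243 h.

11.24 hours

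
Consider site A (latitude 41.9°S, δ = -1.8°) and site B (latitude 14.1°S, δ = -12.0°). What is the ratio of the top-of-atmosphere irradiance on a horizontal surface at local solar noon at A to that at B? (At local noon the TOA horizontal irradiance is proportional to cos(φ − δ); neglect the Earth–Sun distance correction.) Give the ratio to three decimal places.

0.765

A: cos θ_z = cos(-41.9° − (-1.8°)) = 0.7649.
B: cos θ_z = cos(-14.1° − (-12.0°)) = 0.9993.
Ratio A/B = 0.7649 / 0.9993 = 0.7654.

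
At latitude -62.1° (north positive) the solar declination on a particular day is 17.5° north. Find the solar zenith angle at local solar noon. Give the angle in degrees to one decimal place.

79.6°

At local solar noon the hour angle is zero, so the zenith angle is |φ − δ| = |-62.1° − (17.5°)| = 79.6°.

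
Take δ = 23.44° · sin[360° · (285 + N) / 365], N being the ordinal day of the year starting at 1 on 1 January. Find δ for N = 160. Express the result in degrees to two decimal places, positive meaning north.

+23.00°

360 × (285 + 160) / 365 = 438.904°; sin(438.904°) = 0.9813.
δ = 23.44 × 0.9813 = 23.002° ≈ +23.00°.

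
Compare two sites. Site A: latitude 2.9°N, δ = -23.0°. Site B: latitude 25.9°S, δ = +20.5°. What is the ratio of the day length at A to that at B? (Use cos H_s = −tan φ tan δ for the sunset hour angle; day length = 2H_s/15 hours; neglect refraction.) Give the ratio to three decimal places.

A: H_s = arccos(−tan 2.9° · tan -23.0°) = 88.77°, so 2H_s/15 = 11.8360 h.
B: H_s = arccos(−tan -25.9° · tan 20.5°) = 79.54°, so 2H_s/15 = 10.6053 h.
Ratio A/B = 11.8360 / 10.6053 = 1.1160.

1.116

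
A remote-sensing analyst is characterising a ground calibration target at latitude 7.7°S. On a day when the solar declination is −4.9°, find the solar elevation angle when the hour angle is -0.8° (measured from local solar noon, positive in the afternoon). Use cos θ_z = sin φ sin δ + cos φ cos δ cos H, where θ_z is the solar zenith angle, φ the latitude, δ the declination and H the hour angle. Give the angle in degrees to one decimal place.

87.1°

With φ = -7.7°, δ = -4.9°, H = -0.80°: sin φ sin δ = 0.0114, cos φ cos δ cos H = 0.9873, so cos θ_z = 0.9987.
θ_z = arccos(0.9987) = 2.92°, so the elevation is 90° − 2.92° = 87.08°.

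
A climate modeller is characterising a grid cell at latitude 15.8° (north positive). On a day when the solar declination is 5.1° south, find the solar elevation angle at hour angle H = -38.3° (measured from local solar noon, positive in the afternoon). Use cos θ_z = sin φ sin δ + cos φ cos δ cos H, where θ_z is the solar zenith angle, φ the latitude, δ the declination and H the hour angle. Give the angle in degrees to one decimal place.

cos θ_z = sin φ sin δ + cos φ cos δ cos H = (0.2723)(-0.0889) + (0.9622)(0.9960)(0.7848) = 0.7279.
θ_z = arccos(0.7279) = 43.29°, so the elevation is 90° − 43.29° = 46.71°.

46.7°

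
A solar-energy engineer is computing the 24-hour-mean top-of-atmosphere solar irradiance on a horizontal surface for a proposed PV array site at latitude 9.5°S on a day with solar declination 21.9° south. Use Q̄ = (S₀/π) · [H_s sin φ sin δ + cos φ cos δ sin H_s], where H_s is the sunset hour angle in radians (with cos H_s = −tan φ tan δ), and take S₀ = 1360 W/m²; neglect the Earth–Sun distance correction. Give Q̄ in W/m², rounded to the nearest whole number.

439 W/m²

−tan φ tan δ = −(-0.1673)(-0.4020) = -0.0673; H_s = arccos(-0.0673) = 93.86°. In radians, H_s = 1.6382.
H_s sin φ sin δ = 1.6382 × -0.1650 × -0.3730 = 0.1008.
cos φ cos δ sin H_s = 0.9863 × 0.9278 × 0.9977 = 0.9130.
Q̄ = (1360/π) × (0.1008 + 0.9130) = 432.90 × 1.0138 = 438.87 W/m².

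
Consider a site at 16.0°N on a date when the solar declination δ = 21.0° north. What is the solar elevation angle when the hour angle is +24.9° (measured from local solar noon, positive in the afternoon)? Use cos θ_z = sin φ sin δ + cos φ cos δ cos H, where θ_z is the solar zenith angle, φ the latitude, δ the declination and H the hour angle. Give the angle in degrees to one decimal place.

65.9°

cos θ_z = sin φ sin δ + cos φ cos δ cos H = (0.2756)(0.3584) + (0.9613)(0.9336)(0.9070) = 0.9128.
θ_z = arccos(0.9128) = 24.10°, so the elevation is 90° − 24.10° = 65.90°.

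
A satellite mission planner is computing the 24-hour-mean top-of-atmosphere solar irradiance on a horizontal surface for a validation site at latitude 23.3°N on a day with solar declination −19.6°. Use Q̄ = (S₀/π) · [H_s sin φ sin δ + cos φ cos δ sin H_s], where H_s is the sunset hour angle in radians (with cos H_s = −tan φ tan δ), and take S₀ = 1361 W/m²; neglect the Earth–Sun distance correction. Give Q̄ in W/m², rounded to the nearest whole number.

cos H_s = −tan(23.3°) · tan(-19.6°) = 0.1534, so H_s = arccos(0.1534) = 81.18°. In radians, H_s = 1.4169.
H_s sin φ sin δ = 1.4169 × 0.3955 × -0.3355 = -0.1880.
cos φ cos δ sin H_s = 0.9184 × 0.9421 × 0.9882 = 0.8550.
Q̄ = (1361/π) × (-0.1880 + 0.8550) = 433.22 × 0.6670 = 288.96 W/m².

289 W/m²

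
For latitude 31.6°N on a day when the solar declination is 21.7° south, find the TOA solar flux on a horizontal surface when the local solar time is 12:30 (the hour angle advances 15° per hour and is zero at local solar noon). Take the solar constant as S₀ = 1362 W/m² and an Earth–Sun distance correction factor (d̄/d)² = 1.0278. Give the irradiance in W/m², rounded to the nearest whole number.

827 W/m²

Hour angle H = 15° × (12.5 − 12) = 7.50°.
cos θ_z = sin φ sin δ + cos φ cos δ cos H = (0.5240)(-0.3697) + (0.8517)(0.9291)(0.9914) = 0.5908.
Top-of-atmosphere irradiance = S₀ (d̄/d)² cos θ_z = 1362 × 1.0278 × 0.5908 = 827.04 W/m².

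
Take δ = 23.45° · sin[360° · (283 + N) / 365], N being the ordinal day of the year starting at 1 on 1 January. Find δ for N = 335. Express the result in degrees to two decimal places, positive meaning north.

360 × (283 + 335) / 365 = 609.534°; sin(609.534°) = -0.9369.
δ = 23.45 × -0.9369 = -21.970° ≈ -21.97°.

-21.97°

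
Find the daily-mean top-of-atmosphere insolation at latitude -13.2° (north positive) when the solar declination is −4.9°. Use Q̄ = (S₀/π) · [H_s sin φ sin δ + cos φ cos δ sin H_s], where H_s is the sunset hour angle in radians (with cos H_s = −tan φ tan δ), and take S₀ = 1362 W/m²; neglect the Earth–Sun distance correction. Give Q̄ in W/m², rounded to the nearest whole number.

cos H_s = −tan(-13.2°) · tan(-4.9°) = -0.0201, so H_s = arccos(-0.0201) = 91.15°. In radians, H_s = 1.5909.
H_s sin φ sin δ = 1.5909 × -0.2284 × -0.0854 = 0.0310.
cos φ cos δ sin H_s = 0.9736 × 0.9963 × 0.9998 = 0.9698.
Q̄ = (1362/π) × (0.0310 + 0.9698) = 433.54 × 1.0008 = 433.89 W/m².

434 W/m²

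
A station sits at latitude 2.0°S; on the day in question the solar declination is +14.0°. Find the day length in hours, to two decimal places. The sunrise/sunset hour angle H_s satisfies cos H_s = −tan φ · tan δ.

11.93 hours

The sunset hour angle satisfies cos H_s = −tan φ tan δ = 0.0087, giving H_s = 89.50°.
Day length = 2 H_s / 15° h⁻¹ = 179.00° / 15 = 11.933 h.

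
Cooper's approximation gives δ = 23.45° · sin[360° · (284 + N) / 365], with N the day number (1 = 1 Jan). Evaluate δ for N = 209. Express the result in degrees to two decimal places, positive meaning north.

+18.91°

360 × (284 + 209) / 365 = 486.247°; sin(486.247°) = 0.8065.
δ = 23.45 × 0.8065 = 18.912° ≈ +18.91°.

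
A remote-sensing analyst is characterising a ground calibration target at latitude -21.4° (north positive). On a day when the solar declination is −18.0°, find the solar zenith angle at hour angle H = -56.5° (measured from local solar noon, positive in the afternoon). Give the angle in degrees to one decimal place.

53.0°

With φ = -21.4°, δ = -18.0°, H = -56.50°: sin φ sin δ = 0.1128, cos φ cos δ cos H = 0.4887, so cos θ_z = 0.6015.
θ_z = arccos(0.6015) = 53.02°.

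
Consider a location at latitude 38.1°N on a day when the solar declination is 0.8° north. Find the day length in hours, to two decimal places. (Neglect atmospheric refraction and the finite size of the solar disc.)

−tan φ tan δ = −(0.7841)(0.0140) = -0.0110; H_s = arccos(-0.0110) = 90.63°.
Day length = 2 H_s / 15° h⁻¹ = 181.26° / 15 = 12.084 h.

12.08 hours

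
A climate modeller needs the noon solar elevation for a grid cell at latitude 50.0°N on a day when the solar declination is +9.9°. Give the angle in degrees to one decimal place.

At local solar noon the hour angle is zero, so the elevation is 90° − |φ − δ| = 90° − |50.0° − (9.9°)| = 90° − 40.1° = 49.9°.

49.9°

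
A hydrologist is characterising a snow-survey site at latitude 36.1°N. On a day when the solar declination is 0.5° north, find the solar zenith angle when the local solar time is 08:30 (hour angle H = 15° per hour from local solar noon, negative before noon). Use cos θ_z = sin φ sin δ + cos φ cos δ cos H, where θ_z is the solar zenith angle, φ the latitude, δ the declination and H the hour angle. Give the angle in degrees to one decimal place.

60.2°

Hour angle H = 15° × (8.5 − 12) = -52.50°.
cos θ_z = sin(36.1°) sin(0.5°) + cos(36.1°) cos(0.5°) cos(-52.50°) = 0.0051 + 0.4919 = 0.4970.
θ_z = arccos(0.4970) = 60.20°.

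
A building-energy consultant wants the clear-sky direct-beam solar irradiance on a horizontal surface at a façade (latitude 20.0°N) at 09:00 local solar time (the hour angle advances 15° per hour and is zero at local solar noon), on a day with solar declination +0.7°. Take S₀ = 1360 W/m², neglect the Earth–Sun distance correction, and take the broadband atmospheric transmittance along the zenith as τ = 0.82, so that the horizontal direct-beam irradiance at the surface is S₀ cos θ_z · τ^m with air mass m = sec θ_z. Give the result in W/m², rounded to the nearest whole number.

676 W/m²

Hour angle H = 15° × (9 − 12) = -45.00°.
cos θ_z = sin(20.0°) sin(0.7°) + cos(20.0°) cos(0.7°) cos(-45.00°) = 0.0042 + 0.6644 = 0.6686.
Air mass m = 1/cos θ_z = 1/0.6686 = 1.496; τ^m = 0.82^1.496 = 0.7431.
Surface direct beam = 1360 × 0.6686 × 0.7431 = 675.70 W/m².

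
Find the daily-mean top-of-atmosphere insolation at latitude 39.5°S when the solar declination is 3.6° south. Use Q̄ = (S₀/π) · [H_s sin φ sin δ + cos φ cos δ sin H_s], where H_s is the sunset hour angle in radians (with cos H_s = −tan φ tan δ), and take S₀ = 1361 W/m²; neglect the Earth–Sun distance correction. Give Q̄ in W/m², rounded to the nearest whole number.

361 W/m²

The sunset hour angle satisfies cos H_s = −tan φ tan δ = -0.0519, giving H_s = 92.97°. In radians, H_s = 1.6226.
H_s sin φ sin δ = 1.6226 × -0.6361 × -0.0628 = 0.0648.
cos φ cos δ sin H_s = 0.7716 × 0.9980 × 0.9987 = 0.7691.
Q̄ = (1361/π) × (0.0648 + 0.7691) = 433.22 × 0.8339 = 361.26 W/m².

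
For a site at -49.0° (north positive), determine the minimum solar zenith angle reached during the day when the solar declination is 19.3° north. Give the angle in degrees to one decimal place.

At local solar noon the hour angle is zero, so the zenith angle is |φ − δ| = |-49.0° − (19.3°)| = 68.3°.

68.3°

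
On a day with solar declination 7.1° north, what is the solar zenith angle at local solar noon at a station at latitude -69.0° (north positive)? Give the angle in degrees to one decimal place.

At local solar noon the hour angle is zero, so the zenith angle is |φ − δ| = |-69.0° − (7.1°)| = 76.1°.

76.1°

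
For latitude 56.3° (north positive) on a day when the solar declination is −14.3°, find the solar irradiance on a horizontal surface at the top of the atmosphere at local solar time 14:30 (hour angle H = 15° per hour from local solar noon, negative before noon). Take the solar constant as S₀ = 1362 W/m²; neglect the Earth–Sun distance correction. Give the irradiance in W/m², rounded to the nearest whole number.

301 W/m²

Hour angle H = 15° × (14.5 − 12) = 37.50°.
With φ = 56.3°, δ = -14.3°, H = 37.50°: sin φ sin δ = -0.2055, cos φ cos δ cos H = 0.4265, so cos θ_z = 0.2210.
Top-of-atmosphere irradiance = S₀ cos θ_z = 1362 × 0.2210 = 301.00 W/m².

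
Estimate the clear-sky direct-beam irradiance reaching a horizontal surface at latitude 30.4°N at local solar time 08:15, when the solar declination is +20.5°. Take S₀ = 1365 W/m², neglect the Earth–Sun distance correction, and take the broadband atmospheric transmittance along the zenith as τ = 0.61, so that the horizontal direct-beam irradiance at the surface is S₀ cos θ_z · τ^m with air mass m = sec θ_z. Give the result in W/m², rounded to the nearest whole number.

388 W/m²

Hour angle H = 15° × (8.25 − 12) = -56.25°.
With φ = 30.4°, δ = 20.5°, H = -56.25°: sin φ sin δ = 0.1772, cos φ cos δ cos H = 0.4488, so cos θ_z = 0.6260.
Air mass m = 1/cos θ_z = 1/0.6260 = 1.597; τ^m = 0.61^1.597 = 0.4541.
Surface direct beam = 1365 × 0.6260 × 0.4541 = 388.02 W/m².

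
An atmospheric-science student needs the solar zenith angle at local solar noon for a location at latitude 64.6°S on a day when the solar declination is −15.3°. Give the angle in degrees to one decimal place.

At local solar noon the hour angle is zero, so the zenith angle is |φ − δ| = |-64.6° − (-15.3°)| = 49.3°.

49.3°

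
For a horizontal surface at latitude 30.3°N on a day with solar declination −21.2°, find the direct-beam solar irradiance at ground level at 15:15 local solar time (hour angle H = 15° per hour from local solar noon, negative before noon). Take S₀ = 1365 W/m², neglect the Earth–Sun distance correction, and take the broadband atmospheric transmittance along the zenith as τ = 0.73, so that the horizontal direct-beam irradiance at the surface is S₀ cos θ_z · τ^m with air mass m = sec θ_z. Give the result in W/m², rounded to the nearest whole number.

Hour angle H = 15° × (15.25 − 12) = 48.75°.
cos θ_z = sin(30.3°) sin(-21.2°) + cos(30.3°) cos(-21.2°) cos(48.75°) = -0.1824 + 0.5307 = 0.3483.
Air mass m = 1/cos θ_z = 1/0.3483 = 2.871; τ^m = 0.73^2.871 = 0.4051.
Surface direct beam = 1365 × 0.3483 × 0.4051 = 192.60 W/m².

193 W/m²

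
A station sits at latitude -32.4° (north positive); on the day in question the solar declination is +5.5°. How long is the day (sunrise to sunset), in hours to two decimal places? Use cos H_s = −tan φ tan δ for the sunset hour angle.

The sunset hour angle satisfies cos H_s = −tan φ tan δ = 0.0611, giving H_s = 86.50°.
Day length = 2 H_s / 15° h⁻¹ = 173.00° / 15 = 11.533 h.

11.53 hours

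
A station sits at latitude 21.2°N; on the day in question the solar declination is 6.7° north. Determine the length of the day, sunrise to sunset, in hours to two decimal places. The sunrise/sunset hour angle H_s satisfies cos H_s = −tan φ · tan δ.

The sunset hour angle satisfies cos H_s = −tan φ tan δ = -0.0456, giving H_s = 92.61°.
Day length = 2 H_s / 15° h⁻¹ = 185.22° / 15 = 12.348 h.

12.35 hours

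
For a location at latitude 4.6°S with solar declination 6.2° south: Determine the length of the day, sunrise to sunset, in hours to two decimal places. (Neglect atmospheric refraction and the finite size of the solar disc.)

12.07 hours

cos H_s = −tan(-4.6°) · tan(-6.2°) = -0.0087, so H_s = arccos(-0.0087) = 90.50°.
Day length = 2 H_s / 15° h⁻¹ = 181.00° / 15 = 12.067 h.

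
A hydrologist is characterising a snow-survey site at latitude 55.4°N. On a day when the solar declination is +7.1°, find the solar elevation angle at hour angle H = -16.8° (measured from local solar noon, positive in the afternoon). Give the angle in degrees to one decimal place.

39.9°

cos θ_z = sin(55.4°) sin(7.1°) + cos(55.4°) cos(7.1°) cos(-16.80°) = 0.1017 + 0.5394 = 0.6411.
θ_z = arccos(0.6411) = 50.13°, so the elevation is 90° − 50.13° = 39.87°.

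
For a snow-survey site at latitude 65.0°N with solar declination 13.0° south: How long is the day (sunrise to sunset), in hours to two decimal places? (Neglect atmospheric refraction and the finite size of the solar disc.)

8.04 hours

The sunset hour angle satisfies cos H_s = −tan φ tan δ = 0.4951, giving H_s = 60.32°.
Day length = 2 H_s / 15° h⁻¹ = 120.64° / 15 = 8.043 h.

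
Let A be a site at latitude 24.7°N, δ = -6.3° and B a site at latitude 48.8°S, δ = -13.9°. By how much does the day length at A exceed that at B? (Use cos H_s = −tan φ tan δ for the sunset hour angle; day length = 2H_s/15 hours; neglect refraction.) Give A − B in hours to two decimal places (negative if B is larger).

A: H_s = arccos(−tan 24.7° · tan -6.3°) = 87.09°, so 2H_s/15 = 11.6120 h.
B: H_s = arccos(−tan -48.8° · tan -13.9°) = 106.42°, so 2H_s/15 = 14.1893 h.
A − B = 11.6120 − 14.1893 = -2.5773 h.

-2.58 h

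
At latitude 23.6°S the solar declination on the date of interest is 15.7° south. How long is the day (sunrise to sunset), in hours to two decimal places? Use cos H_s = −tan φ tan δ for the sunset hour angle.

The sunset hour angle satisfies cos H_s = −tan φ tan δ = -0.1228, giving H_s = 97.05°.
Day length = 2 H_s / 15° h⁻¹ = 194.10° / 15 = 12.940 h.

12.94 hours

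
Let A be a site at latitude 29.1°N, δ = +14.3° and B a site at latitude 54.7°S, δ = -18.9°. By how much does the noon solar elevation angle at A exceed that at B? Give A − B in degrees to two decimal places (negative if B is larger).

A: 90° − |29.1 − (14.3)| = 75.20°.
B: 90° − |-54.7 − (-18.9)| = 54.20°.
A − B = 75.20 − 54.20 = 21.00°.

+21.00°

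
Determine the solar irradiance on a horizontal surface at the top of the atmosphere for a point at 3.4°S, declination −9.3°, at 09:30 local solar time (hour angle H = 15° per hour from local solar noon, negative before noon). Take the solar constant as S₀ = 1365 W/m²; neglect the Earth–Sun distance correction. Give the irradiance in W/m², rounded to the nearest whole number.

Hour angle H = 15° × (9.5 − 12) = -37.50°.
cos θ_z = sin φ sin δ + cos φ cos δ cos H = (-0.0593)(-0.1616) + (0.9982)(0.9869)(0.7934) = 0.7912.
Top-of-atmosphere irradiance = S₀ cos θ_z = 1365 × 0.7912 = 1079.99 W/m².

1080 W/m²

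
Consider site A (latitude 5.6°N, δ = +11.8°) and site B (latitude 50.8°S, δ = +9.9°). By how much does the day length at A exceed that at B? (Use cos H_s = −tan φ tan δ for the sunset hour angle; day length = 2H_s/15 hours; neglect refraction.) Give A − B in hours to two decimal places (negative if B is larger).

A: H_s = arccos(−tan 5.6° · tan 11.8°) = 91.17°, so 2H_s/15 = 12.1560 h.
B: H_s = arccos(−tan -50.8° · tan 9.9°) = 77.64°, so 2H_s/15 = 10.3520 h.
A − B = 12.1560 − 10.3520 = 1.8040 h.

+1.80 h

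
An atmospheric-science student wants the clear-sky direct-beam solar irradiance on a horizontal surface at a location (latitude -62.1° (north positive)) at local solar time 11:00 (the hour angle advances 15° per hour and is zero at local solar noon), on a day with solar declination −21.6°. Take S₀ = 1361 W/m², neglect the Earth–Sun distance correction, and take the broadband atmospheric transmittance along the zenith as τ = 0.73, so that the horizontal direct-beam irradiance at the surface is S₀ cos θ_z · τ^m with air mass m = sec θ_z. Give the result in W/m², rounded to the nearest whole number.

665 W/m²

Hour angle H = 15° × (11 − 12) = -15.00°.
With φ = -62.1°, δ = -21.6°, H = -15.00°: sin φ sin δ = 0.3253, cos φ cos δ cos H = 0.4202, so cos θ_z = 0.7455.
Air mass m = 1/cos θ_z = 1/0.7455 = 1.341; τ^m = 0.73^1.341 = 0.6557.
Surface direct beam = 1361 × 0.7455 × 0.6557 = 665.29 W/m².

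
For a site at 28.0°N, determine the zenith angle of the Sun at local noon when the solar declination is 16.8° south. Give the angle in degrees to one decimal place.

At local solar noon the hour angle is zero, so the zenith angle is |φ − δ| = |28.0° − (-16.8°)| = 44.8°.

44.8°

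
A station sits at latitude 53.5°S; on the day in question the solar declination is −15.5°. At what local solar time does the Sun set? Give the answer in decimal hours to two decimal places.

cos H_s = −tan(-53.5°) · tan(-15.5°) = -0.3748, so H_s = arccos(-0.3748) = 112.01°.
Sunset is at 12 + H_s/15 = 12 + 7.467 = 19.467 h local solar time.

19.47 h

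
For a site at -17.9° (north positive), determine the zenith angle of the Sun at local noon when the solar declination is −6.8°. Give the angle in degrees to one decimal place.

11.1°

At local solar noon the hour angle is zero, so the zenith angle is |φ − δ| = |-17.9° − (-6.8°)| = 11.1°.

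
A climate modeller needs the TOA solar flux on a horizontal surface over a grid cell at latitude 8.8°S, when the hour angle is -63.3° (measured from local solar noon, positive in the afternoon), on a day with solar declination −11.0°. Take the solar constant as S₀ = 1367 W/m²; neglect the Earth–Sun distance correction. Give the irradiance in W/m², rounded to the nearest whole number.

636 W/m²

cos θ_z = sin φ sin δ + cos φ cos δ cos H = (-0.1530)(-0.1908) + (0.9882)(0.9816)(0.4493) = 0.4650.
Top-of-atmosphere irradiance = S₀ cos θ_z = 1367 × 0.4650 = 635.66 W/m².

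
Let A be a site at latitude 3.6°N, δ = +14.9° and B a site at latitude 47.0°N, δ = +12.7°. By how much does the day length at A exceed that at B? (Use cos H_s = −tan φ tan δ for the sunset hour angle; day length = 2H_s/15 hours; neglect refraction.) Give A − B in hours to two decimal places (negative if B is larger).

A: H_s = arccos(−tan 3.6° · tan 14.9°) = 90.96°, so 2H_s/15 = 12.1280 h.
B: H_s = arccos(−tan 47.0° · tan 12.7°) = 103.99°, so 2H_s/15 = 13.8653 h.
A − B = 12.1280 − 13.8653 = -1.7373 h.

-1.74 h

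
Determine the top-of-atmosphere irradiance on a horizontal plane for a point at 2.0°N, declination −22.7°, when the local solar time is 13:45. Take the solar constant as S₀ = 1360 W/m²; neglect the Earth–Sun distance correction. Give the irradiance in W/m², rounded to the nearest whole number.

Hour angle H = 15° × (13.75 − 12) = 26.25°.
cos θ_z = sin φ sin δ + cos φ cos δ cos H = (0.0349)(-0.3859) + (0.9994)(0.9225)(0.8969) = 0.8134.
Top-of-atmosphere irradiance = S₀ cos θ_z = 1360 × 0.8134 = 1106.22 W/m².

1106 W/m²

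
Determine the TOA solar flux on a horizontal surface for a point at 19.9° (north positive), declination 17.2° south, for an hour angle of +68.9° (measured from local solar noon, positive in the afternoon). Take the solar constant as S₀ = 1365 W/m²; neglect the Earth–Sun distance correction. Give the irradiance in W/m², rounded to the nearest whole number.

With φ = 19.9°, δ = -17.2°, H = 68.90°: sin φ sin δ = -0.1007, cos φ cos δ cos H = 0.3234, so cos θ_z = 0.2227.
Top-of-atmosphere irradiance = S₀ cos θ_z = 1365 × 0.2227 = 303.99 W/m².

304 W/m²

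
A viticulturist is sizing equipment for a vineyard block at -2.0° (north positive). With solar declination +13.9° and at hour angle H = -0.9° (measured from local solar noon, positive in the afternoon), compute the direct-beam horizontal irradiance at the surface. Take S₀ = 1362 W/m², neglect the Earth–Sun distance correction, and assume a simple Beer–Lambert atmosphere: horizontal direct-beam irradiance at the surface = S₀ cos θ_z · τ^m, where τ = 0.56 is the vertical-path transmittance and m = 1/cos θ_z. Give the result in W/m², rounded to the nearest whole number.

717 W/m²

cos θ_z = sin φ sin δ + cos φ cos δ cos H = (-0.0349)(0.2402) + (0.9994)(0.9707)(0.9999) = 0.9616.
Air mass m = 1/cos θ_z = 1/0.9616 = 1.040; τ^m = 0.56^1.040 = 0.5472.
Surface direct beam = 1362 × 0.9616 × 0.5472 = 716.67 W/m².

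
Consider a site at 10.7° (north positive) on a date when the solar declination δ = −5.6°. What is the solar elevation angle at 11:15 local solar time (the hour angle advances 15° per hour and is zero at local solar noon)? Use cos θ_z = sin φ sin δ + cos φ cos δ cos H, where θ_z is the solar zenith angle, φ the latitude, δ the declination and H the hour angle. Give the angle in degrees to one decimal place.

Hour angle H = 15° × (11.25 − 12) = -11.25°.
cos θ_z = sin(10.7°) sin(-5.6°) + cos(10.7°) cos(-5.6°) cos(-11.25°) = -0.0181 + 0.9591 = 0.9410.
θ_z = arccos(0.9410) = 19.78°, so the elevation is 90° − 19.78° = 70.22°.

70.2°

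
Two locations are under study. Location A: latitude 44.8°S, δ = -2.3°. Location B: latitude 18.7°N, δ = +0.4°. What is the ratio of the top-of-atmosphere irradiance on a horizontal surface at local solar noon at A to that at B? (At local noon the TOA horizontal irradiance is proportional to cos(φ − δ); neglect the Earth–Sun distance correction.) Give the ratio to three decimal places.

0.777

A: cos θ_z = cos(-44.8° − (-2.3°)) = 0.7373.
B: cos θ_z = cos(18.7° − (0.4°)) = 0.9494.
Ratio A/B = 0.7373 / 0.9494 = 0.7766.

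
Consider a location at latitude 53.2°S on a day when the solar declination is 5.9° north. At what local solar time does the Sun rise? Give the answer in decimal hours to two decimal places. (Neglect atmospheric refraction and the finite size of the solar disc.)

6.53 h

The sunset hour angle satisfies cos H_s = −tan φ tan δ = 0.1381, giving H_s = 82.06°.
Sunrise is at 12 − H_s/15 = 12 − 5.471 = 6.529 h local solar time.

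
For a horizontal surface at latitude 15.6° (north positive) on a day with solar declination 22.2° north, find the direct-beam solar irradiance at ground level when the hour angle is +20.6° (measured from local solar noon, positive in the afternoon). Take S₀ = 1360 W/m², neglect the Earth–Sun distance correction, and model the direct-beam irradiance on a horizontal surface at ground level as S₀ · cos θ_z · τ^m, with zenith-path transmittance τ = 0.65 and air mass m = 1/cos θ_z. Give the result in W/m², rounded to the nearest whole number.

804 W/m²

cos θ_z = sin φ sin δ + cos φ cos δ cos H = (0.2689)(0.3778) + (0.9632)(0.9259)(0.9361) = 0.9364.
Air mass m = 1/cos θ_z = 1/0.9364 = 1.068; τ^m = 0.65^1.068 = 0.6312.
Surface direct beam = 1360 × 0.9364 × 0.6312 = 803.84 W/m².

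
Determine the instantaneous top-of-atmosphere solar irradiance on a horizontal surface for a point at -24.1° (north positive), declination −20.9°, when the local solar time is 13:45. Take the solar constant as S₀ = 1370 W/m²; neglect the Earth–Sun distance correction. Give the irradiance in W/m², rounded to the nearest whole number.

1247 W/m²

Hour angle H = 15° × (13.75 − 12) = 26.25°.
cos θ_z = sin φ sin δ + cos φ cos δ cos H = (-0.4083)(-0.3567) + (0.9128)(0.9342)(0.8969) = 0.9105.
Top-of-atmosphere irradiance = S₀ cos θ_z = 1370 × 0.9105 = 1247.38 W/m².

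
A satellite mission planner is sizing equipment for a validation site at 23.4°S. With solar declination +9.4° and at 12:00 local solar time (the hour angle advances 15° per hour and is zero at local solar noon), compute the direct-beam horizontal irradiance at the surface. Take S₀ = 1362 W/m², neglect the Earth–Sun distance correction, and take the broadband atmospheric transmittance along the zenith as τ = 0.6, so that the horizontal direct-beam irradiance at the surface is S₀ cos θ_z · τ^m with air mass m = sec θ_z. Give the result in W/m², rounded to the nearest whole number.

623 W/m²

Hour angle H = 15° × (12 − 12) = 0.00°.
cos θ_z = sin(-23.4°) sin(9.4°) + cos(-23.4°) cos(9.4°) cos(0.00°) = -0.0649 + 0.9054 = 0.8405.
Air mass m = 1/cos θ_z = 1/0.8405 = 1.190; τ^m = 0.6^1.190 = 0.5445.
Surface direct beam = 1362 × 0.8405 × 0.5445 = 623.32 W/m².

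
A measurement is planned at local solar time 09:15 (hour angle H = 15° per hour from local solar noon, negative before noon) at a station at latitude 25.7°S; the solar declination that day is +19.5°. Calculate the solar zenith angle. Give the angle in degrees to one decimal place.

Hour angle H = 15° × (9.25 − 12) = -41.25°.
With φ = -25.7°, δ = 19.5°, H = -41.25°: sin φ sin δ = -0.1448, cos φ cos δ cos H = 0.6386, so cos θ_z = 0.4938.
θ_z = arccos(0.4938) = 60.41°.

60.4°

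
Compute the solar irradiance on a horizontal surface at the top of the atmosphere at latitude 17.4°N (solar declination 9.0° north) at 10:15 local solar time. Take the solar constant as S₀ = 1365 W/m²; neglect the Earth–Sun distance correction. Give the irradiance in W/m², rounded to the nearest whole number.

Hour angle H = 15° × (10.25 − 12) = -26.25°.
cos θ_z = sin(17.4°) sin(9.0°) + cos(17.4°) cos(9.0°) cos(-26.25°) = 0.0468 + 0.8453 = 0.8921.
Top-of-atmosphere irradiance = S₀ cos θ_z = 1365 × 0.8921 = 1217.72 W/m².

1218 W/m²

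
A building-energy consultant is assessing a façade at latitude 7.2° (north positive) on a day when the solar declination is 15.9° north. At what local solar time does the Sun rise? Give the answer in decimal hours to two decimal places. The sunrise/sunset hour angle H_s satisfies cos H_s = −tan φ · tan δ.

5.86 h

The sunset hour angle satisfies cos H_s = −tan φ tan δ = -0.0360, giving H_s = 92.06°.
Sunrise is at 12 − H_s/15 = 12 − 6.137 = 5.863 h local solar time.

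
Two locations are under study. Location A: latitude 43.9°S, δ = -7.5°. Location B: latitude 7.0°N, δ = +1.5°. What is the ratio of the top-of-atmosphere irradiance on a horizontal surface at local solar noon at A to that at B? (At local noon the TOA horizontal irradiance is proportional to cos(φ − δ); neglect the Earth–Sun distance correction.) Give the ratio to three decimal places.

0.809

A: cos θ_z = cos(-43.9° − (-7.5°)) = 0.8049.
B: cos θ_z = cos(7.0° − (1.5°)) = 0.9954.
Ratio A/B = 0.8049 / 0.9954 = 0.8086.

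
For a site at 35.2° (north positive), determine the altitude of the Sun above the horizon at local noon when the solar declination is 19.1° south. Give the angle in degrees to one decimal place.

At local solar noon the hour angle is zero, so the elevation is 90° − |φ − δ| = 90° − |35.2° − (-19.1°)| = 90° − 54.3° = 35.7°.

35.7°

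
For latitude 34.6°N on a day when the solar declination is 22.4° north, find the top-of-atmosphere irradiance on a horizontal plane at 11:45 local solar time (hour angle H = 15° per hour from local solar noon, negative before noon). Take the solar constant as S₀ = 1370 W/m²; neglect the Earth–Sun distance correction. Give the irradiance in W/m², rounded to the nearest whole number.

1337 W/m²

Hour angle H = 15° × (11.75 − 12) = -3.75°.
cos θ_z = sin φ sin δ + cos φ cos δ cos H = (0.5678)(0.3811) + (0.8231)(0.9245)(0.9979) = 0.9757.
Top-of-atmosphere irradiance = S₀ cos θ_z = 1370 × 0.9757 = 1336.71 W/m².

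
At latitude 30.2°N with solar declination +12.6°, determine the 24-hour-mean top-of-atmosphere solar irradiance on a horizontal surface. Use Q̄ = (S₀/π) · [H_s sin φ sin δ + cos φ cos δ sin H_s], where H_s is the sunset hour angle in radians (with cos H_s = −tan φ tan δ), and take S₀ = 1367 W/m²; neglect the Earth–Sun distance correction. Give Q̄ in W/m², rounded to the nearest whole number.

445 W/m²

The sunset hour angle satisfies cos H_s = −tan φ tan δ = -0.1301, giving H_s = 97.48°. In radians, H_s = 1.7013.
H_s sin φ sin δ = 1.7013 × 0.5030 × 0.2181 = 0.1866.
cos φ cos δ sin H_s = 0.8643 × 0.9759 × 0.9915 = 0.8363.
Q̄ = (1367/π) × (0.1866 + 0.8363) = 435.13 × 1.0229 = 445.09 W/m².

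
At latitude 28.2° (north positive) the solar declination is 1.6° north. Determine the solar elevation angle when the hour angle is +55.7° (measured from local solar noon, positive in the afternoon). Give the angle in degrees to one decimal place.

30.6°

cos θ_z = sin(28.2°) sin(1.6°) + cos(28.2°) cos(1.6°) cos(55.70°) = 0.0132 + 0.4964 = 0.5096.
θ_z = arccos(0.5096) = 59.36°, so the elevation is 90° − 59.36° = 30.64°.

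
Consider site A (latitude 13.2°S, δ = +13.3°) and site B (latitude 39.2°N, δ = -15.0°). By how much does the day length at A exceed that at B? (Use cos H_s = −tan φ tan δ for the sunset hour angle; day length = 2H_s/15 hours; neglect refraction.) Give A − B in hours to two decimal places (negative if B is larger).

A: H_s = arccos(−tan -13.2° · tan 13.3°) = 86.82°, so 2H_s/15 = 11.5760 h.
B: H_s = arccos(−tan 39.2° · tan -15.0°) = 77.38°, so 2H_s/15 = 10.3173 h.
A − B = 11.5760 − 10.3173 = 1.2587 h.

+1.26 h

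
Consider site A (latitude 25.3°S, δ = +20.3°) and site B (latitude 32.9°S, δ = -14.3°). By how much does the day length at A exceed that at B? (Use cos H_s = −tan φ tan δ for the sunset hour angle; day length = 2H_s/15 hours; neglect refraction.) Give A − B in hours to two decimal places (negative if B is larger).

-2.61 h

A: H_s = arccos(−tan -25.3° · tan 20.3°) = 79.93°, so 2H_s/15 = 10.6573 h.
B: H_s = arccos(−tan -32.9° · tan -14.3°) = 99.49°, so 2H_s/15 = 13.2653 h.
A − B = 10.6573 − 13.2653 = -2.6080 h.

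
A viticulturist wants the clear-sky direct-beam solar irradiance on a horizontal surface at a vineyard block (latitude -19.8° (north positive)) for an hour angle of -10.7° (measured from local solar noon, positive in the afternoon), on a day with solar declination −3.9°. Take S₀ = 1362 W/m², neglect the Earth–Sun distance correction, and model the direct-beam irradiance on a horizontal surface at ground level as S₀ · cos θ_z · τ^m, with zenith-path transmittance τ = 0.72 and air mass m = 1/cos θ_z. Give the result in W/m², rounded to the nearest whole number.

910 W/m²

cos θ_z = sin(-19.8°) sin(-3.9°) + cos(-19.8°) cos(-3.9°) cos(-10.70°) = 0.0230 + 0.9224 = 0.9454.
Air mass m = 1/cos θ_z = 1/0.9454 = 1.058; τ^m = 0.72^1.058 = 0.7064.
Surface direct beam = 1362 × 0.9454 × 0.7064 = 909.59 W/m².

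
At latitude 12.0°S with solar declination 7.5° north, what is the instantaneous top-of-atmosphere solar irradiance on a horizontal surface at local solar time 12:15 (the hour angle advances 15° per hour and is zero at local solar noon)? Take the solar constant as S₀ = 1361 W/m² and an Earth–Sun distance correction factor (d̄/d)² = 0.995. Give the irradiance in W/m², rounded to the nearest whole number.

1274 W/m²

Hour angle H = 15° × (12.25 − 12) = 3.75°.
With φ = -12.0°, δ = 7.5°, H = 3.75°: sin φ sin δ = -0.0271, cos φ cos δ cos H = 0.9677, so cos θ_z = 0.9406.
Top-of-atmosphere irradiance = S₀ (d̄/d)² cos θ_z = 1361 × 0.995 × 0.9406 = 1273.76 W/m².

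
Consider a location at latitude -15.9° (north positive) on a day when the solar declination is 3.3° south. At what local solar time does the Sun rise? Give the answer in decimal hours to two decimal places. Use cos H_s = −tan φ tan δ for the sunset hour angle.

5.94 h

The sunset hour angle satisfies cos H_s = −tan φ tan δ = -0.0164, giving H_s = 90.94°.
Sunrise is at 12 − H_s/15 = 12 − 6.063 = 5.937 h local solar time.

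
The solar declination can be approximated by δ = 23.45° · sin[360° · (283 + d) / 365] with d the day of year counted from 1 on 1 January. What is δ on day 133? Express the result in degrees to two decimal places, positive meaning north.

360 × (283 + 133) / 365 = 410.301°; sin(410.301°) = 0.7694.
δ = 23.45 × 0.7694 = 18.042° ≈ +18.04°.

+18.04°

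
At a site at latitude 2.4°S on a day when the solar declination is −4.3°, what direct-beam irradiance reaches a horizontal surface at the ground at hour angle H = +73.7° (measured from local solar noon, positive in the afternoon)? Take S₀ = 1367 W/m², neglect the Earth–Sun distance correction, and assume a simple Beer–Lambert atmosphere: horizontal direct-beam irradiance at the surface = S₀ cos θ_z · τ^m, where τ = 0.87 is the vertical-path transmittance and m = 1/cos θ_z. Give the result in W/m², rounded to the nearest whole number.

236 W/m²

With φ = -2.4°, δ = -4.3°, H = 73.70°: sin φ sin δ = 0.0031, cos φ cos δ cos H = 0.2796, so cos θ_z = 0.2827.
Air mass m = 1/cos θ_z = 1/0.2827 = 3.537; τ^m = 0.87^3.537 = 0.6111.
Surface direct beam = 1367 × 0.2827 × 0.6111 = 236.16 W/m².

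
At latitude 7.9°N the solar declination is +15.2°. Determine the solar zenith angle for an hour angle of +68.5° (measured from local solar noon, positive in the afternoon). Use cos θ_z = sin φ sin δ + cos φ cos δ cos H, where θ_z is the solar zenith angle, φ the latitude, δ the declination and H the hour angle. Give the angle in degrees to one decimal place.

With φ = 7.9°, δ = 15.2°, H = 68.50°: sin φ sin δ = 0.0360, cos φ cos δ cos H = 0.3503, so cos θ_z = 0.3863.
θ_z = arccos(0.3863) = 67.28°.

67.3°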